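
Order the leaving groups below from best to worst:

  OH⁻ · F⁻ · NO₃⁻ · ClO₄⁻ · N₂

A good leaving group is a weak base: the lower the pKₐ of its conjugate acid, the more readily it departs.
N₂: no meaningful conjugate acid; N₂ departs as an exceptionally stable neutral molecule
ClO₄⁻: pKₐ(HClO₄) ≈ -10
NO₃⁻: pKₐ(HNO₃) ≈ -1.3
F⁻: pKₐ(HF) ≈ 3.2
OH⁻: pKₐ(H₂O) ≈ 15.7

N₂ > ClO₄⁻ > NO₃⁻ > F⁻ > OH⁻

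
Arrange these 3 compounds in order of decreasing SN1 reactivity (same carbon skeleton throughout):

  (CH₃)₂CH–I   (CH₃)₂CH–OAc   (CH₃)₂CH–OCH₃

The skeletons are identical, so relative rate is governed entirely by leaving-group ability.
A good leaving group is a weak base: the lower the pKₐ of its conjugate acid, the more readily it departs.
(CH₃)₂CH–I loses I⁻: pKₐ(HI) ≈ -10
(CH₃)₂CH–OAc loses AcO⁻: pKₐ(CH₃COOH) ≈ 4.8
(CH₃)₂CH–OCH₃ loses CH₃O⁻: pKₐ(CH₃OH) ≈ 15.5

(CH₃)₂CH–I > (CH₃)₂CH–OAc > (CH₃)₂CH–OCH₃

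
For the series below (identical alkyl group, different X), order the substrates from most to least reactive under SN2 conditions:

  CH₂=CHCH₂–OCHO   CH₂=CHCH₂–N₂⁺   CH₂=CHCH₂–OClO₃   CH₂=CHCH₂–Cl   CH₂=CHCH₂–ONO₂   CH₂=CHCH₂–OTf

Same R in every case — rank the leaving groups.
Rank by basicity of the departing species: weakest base leaves most easily.
CH₂=CHCH₂–N₂⁺ loses N₂: no meaningful conjugate acid; N₂ departs as an exceptionally stable neutral molecule
CH₂=CHCH₂–OTf loses OTf⁻: pKₐ(CF₃SO₃H (triflic acid)) ≈ -14
CH₂=CHCH₂–OClO₃ loses ClO₄⁻: pKₐ(HClO₄) ≈ -10
CH₂=CHCH₂–Cl loses Cl⁻: pKₐ(HCl) ≈ -7
CH₂=CHCH₂–ONO₂ loses NO₃⁻: pKₐ(HNO₃) ≈ -1.3
CH₂=CHCH₂–OCHO loses HCOO⁻: pKₐ(HCOOH) ≈ 3.8

CH₂=CHCH₂–N₂⁺ > CH₂=CHCH₂–OTf > CH₂=CHCH₂–OClO₃ > CH₂=CHCH₂–Cl > CH₂=CHCH₂–ONO₂ > CH₂=CHCH₂–OCHO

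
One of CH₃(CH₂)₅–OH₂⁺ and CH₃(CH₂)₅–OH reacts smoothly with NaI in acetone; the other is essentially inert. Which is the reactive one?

CH₃(CH₂)₅–OH₂⁺

From CH₃(CH₂)₅–OH the departing group would be OH⁻ (pKₐ(H₂O) ≈ 15.7). Strong base; essentially never leaves without prior activation.
From CH₃(CH₂)₅–OH₂⁺ the leaving group is H₂O (pKₐ(H₃O⁺) ≈ -1.7). Neutral; leaves from a protonated alcohol (R–OH₂⁺).
(In practice CH₃(CH₂)₅–OH₂⁺ is made from CH₃(CH₂)₅–OH by protonation with strong acid, converting the leaving group from hydroxide to neutral water.)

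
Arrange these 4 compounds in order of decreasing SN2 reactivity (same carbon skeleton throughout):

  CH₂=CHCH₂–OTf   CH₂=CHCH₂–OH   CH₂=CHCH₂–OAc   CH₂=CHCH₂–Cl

CH₂=CHCH₂–OTf > CH₂=CHCH₂–Cl > CH₂=CHCH₂–OAc > CH₂=CHCH₂–OH

The skeletons are identical, so relative rate is governed entirely by leaving-group ability.
A good leaving group is a weak base: the lower the pKₐ of its conjugate acid, the more readily it departs.
CH₂=CHCH₂–OTf loses OTf⁻: pKₐ(CF₃SO₃H (triflic acid)) ≈ -14
CH₂=CHCH₂–Cl loses Cl⁻: pKₐ(HCl) ≈ -7
CH₂=CHCH₂–OAc loses AcO⁻: pKₐ(CH₃COOH) ≈ 4.8
CH₂=CHCH₂–OH loses OH⁻: pKₐ(H₂O) ≈ 15.7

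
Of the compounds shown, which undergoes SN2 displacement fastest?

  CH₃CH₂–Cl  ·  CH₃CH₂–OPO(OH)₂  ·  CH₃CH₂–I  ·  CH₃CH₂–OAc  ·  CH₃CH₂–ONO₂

The skeletons are identical, so relative rate is governed entirely by leaving-group ability.
Leaving-group ability tracks the stability of the departed species; conjugate-acid pKₐ is the usual yardstick (lower pKₐ → better LG).
CH₃CH₂–I loses I⁻: pKₐ(HI) ≈ -10
CH₃CH₂–Cl loses Cl⁻: pKₐ(HCl) ≈ -7
CH₃CH₂–ONO₂ loses NO₃⁻: pKₐ(HNO₃) ≈ -1.3
CH₃CH₂–OPO(OH)₂ loses H₂PO₄⁻: pKₐ(H₃PO₄) ≈ 2.1
CH₃CH₂–OAc loses AcO⁻: pKₐ(CH₃COOH) ≈ 4.8

CH₃CH₂–I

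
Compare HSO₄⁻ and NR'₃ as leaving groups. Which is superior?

HSO₄⁻ is the better leaving group.
pKₐ(H₂SO₄) ≈ -3 versus pKₐ(R'₃NH⁺) ≈ 10.7: HSO₄⁻ is the much weaker base.
Conjugate base of a strong mineral acid.

HSO₄⁻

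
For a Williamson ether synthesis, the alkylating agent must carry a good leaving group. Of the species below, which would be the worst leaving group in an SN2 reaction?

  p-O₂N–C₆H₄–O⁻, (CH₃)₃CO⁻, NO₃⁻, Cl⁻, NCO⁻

(CH₃)₃CO⁻

Cl⁻: pKₐ(HCl) ≈ -7
NO₃⁻: pKₐ(HNO₃) ≈ -1.3
NCO⁻: pKₐ(HOCN) ≈ 3.5
p-O₂N–C₆H₄–O⁻: pKₐ(p-nitrophenol) ≈ 7.2
(CH₃)₃CO⁻: pKₐ(t-BuOH) ≈ 18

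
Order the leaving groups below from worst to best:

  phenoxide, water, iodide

Rank by basicity of the departing species: weakest base leaves most easily.
iodide: pKₐ(HI) ≈ -10
water: pKₐ(H₃O⁺) ≈ -1.7
phenoxide: pKₐ(C₆H₅OH (phenol)) ≈ 10
Listed from poorest to best leaving group as asked.

phenoxide < water < iodide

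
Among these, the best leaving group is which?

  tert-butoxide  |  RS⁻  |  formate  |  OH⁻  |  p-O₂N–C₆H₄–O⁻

formate: pKₐ(HCOOH) ≈ 3.8
p-O₂N–C₆H₄–O⁻: pKₐ(p-nitrophenol) ≈ 7.2
RS⁻: pKₐ(RSH (a thiol)) ≈ 10.5
OH⁻: pKₐ(H₂O) ≈ 15.7
tert-butoxide: pKₐ(t-BuOH) ≈ 18

formate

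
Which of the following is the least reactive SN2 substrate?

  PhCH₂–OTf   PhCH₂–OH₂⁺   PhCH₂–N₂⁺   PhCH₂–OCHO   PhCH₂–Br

With the same alkyl group throughout, only the leaving group differentiates the rates.
Leaving-group ability tracks the stability of the departed species; conjugate-acid pKₐ is the usual yardstick (lower pKₐ → better LG).
PhCH₂–N₂⁺ loses N₂: no meaningful conjugate acid; N₂ departs as an exceptionally stable neutral molecule
PhCH₂–OTf loses OTf⁻: pKₐ(CF₃SO₃H (triflic acid)) ≈ -14
PhCH₂–Br loses Br⁻: pKₐ(HBr) ≈ -9
PhCH₂–OH₂⁺ loses H₂O: pKₐ(H₃O⁺) ≈ -1.7
PhCH₂–OCHO loses HCOO⁻: pKₐ(HCOOH) ≈ 3.8

PhCH₂–OCHO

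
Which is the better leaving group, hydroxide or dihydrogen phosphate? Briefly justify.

dihydrogen phosphate

dihydrogen phosphate is the better leaving group.
pKₐ(H₃PO₄) ≈ 2.1 versus pKₐ(H₂O) ≈ 15.7: dihydrogen phosphate is the much weaker base.
Moderate base; biological leaving group after further activation.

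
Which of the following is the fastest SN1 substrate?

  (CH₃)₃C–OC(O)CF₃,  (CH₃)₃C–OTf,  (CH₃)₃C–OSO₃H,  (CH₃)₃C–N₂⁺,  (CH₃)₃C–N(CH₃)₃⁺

Identical carbon frameworks mean the comparison reduces to leaving-group quality.
Rank by basicity of the departing species: weakest base leaves most easily.
(CH₃)₃C–N₂⁺ loses N₂: no meaningful conjugate acid; N₂ departs as an exceptionally stable neutral molecule
(CH₃)₃C–OTf loses OTf⁻: pKₐ(CF₃SO₃H (triflic acid)) ≈ -14
(CH₃)₃C–OSO₃H loses HSO₄⁻: pKₐ(H₂SO₄) ≈ -3
(CH₃)₃C–OC(O)CF₃ loses CF₃COO⁻: pKₐ(CF₃COOH) ≈ 0.2
(CH₃)₃C–N(CH₃)₃⁺ loses NR'₃: pKₐ(R'₃NH⁺) ≈ 10.7

(CH₃)₃C–N₂⁺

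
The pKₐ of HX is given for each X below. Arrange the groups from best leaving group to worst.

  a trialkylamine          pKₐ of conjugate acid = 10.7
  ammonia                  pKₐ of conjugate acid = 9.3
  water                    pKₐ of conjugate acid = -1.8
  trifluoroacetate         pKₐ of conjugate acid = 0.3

water > trifluoroacetate > ammonia > a trialkylamine

Lower conjugate-acid pKₐ ⇒ weaker base ⇒ better leaving group.
Sorting by the given values: water (-1.8), trifluoroacetate (0.3), ammonia (9.3), a trialkylamine (10.7).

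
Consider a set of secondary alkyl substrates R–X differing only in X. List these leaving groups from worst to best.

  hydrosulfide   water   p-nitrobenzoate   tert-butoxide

tert-butoxide < hydrosulfide < p-nitrobenzoate < water

water: pKₐ(H₃O⁺) ≈ -1.7
p-nitrobenzoate: pKₐ(p-nitrobenzoic acid) ≈ 3.4 — electron-withdrawing nitro group stabilises the carboxylate
hydrosulfide: pKₐ(H₂S) ≈ 7 — larger and more polarisable than the oxygen analogue
tert-butoxide: pKₐ(t-BuOH) ≈ 18
Listed from poorest to best leaving group as asked.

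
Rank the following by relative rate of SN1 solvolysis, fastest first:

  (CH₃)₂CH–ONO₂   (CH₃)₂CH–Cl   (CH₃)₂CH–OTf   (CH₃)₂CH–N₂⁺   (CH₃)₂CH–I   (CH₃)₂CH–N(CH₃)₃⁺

(CH₃)₂CH–N₂⁺ > (CH₃)₂CH–OTf > (CH₃)₂CH–I > (CH₃)₂CH–Cl > (CH₃)₂CH–ONO₂ > (CH₃)₂CH–N(CH₃)₃⁺

Identical carbon frameworks mean the comparison reduces to leaving-group quality.
Rank by basicity of the departing species: weakest base leaves most easily.
(CH₃)₂CH–N₂⁺ loses N₂: no meaningful conjugate acid; N₂ departs as an exceptionally stable neutral molecule
(CH₃)₂CH–OTf loses OTf⁻: pKₐ(CF₃SO₃H (triflic acid)) ≈ -14
(CH₃)₂CH–I loses I⁻: pKₐ(HI) ≈ -10
(CH₃)₂CH–Cl loses Cl⁻: pKₐ(HCl) ≈ -7
(CH₃)₂CH–ONO₂ loses NO₃⁻: pKₐ(HNO₃) ≈ -1.3
(CH₃)₂CH–N(CH₃)₃⁺ loses NR'₃: pKₐ(R'₃NH⁺) ≈ 10.7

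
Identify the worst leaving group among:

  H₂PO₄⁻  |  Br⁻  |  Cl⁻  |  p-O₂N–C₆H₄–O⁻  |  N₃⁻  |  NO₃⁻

The more stable X⁻ (or X) is on its own — i.e. the weaker a base it is — the better a leaving group it makes.
Br⁻: pKₐ(HBr) ≈ -9
Cl⁻: pKₐ(HCl) ≈ -7
NO₃⁻: pKₐ(HNO₃) ≈ -1.3
H₂PO₄⁻: pKₐ(H₃PO₄) ≈ 2.1
N₃⁻: pKₐ(HN₃) ≈ 4.7
p-O₂N–C₆H₄–O⁻: pKₐ(p-nitrophenol) ≈ 7.2

p-O₂N–C₆H₄–O⁻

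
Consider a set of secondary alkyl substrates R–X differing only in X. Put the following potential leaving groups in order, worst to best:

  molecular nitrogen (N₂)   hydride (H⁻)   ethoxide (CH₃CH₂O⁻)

The more stable X⁻ (or X) is on its own — i.e. the weaker a base it is — the better a leaving group it makes.
molecular nitrogen (N₂): no meaningful conjugate acid; N₂ departs as an exceptionally stable neutral molecule
ethoxide (CH₃CH₂O⁻): pKₐ(CH₃CH₂OH) ≈ 16 — strong base; alkoxides do not leave unassisted
hydride (H⁻): pKₐ(H₂) ≈ 36 — extremely strong base; leaves only in special hydride-transfer contexts
Listed from poorest to best leaving group as asked.

hydride (H⁻) < ethoxide (CH₃CH₂O⁻) < molecular nitrogen (N₂)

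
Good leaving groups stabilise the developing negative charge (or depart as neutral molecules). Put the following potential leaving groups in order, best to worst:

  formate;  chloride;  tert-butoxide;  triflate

triflate > chloride > formate > tert-butoxide

Leaving-group ability tracks the stability of the departed species; conjugate-acid pKₐ is the usual yardstick (lower pKₐ → better LG).
triflate: pKₐ(CF₃SO₃H (triflic acid)) ≈ -14
chloride: pKₐ(HCl) ≈ -7
formate: pKₐ(HCOOH) ≈ 3.8
tert-butoxide: pKₐ(t-BuOH) ≈ 18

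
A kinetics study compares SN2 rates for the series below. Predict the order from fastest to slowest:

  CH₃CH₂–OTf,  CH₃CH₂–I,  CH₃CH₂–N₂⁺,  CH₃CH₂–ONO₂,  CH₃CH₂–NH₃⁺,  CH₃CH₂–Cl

CH₃CH₂–N₂⁺ > CH₃CH₂–OTf > CH₃CH₂–I > CH₃CH₂–Cl > CH₃CH₂–ONO₂ > CH₃CH₂–NH₃⁺

Same R in every case — rank the leaving groups.
The more stable X⁻ (or X) is on its own — i.e. the weaker a base it is — the better a leaving group it makes.
CH₃CH₂–N₂⁺ loses N₂: no meaningful conjugate acid; N₂ departs as an exceptionally stable neutral molecule
CH₃CH₂–OTf loses OTf⁻: pKₐ(CF₃SO₃H (triflic acid)) ≈ -14
CH₃CH₂–I loses I⁻: pKₐ(HI) ≈ -10
CH₃CH₂–Cl loses Cl⁻: pKₐ(HCl) ≈ -7
CH₃CH₂–ONO₂ loses NO₃⁻: pKₐ(HNO₃) ≈ -1.3
CH₃CH₂–NH₃⁺ loses NH₃: pKₐ(NH₄⁺) ≈ 9.2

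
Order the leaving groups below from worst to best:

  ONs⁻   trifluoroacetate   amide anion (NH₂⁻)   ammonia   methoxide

The more stable X⁻ (or X) is on its own — i.e. the weaker a base it is — the better a leaving group it makes.
ONs⁻: pKₐ(p-O₂NC₆H₄SO₃H) ≈ -3.5
trifluoroacetate: pKₐ(CF₃COOH) ≈ 0.2
ammonia: pKₐ(NH₄⁺) ≈ 9.2
methoxide: pKₐ(CH₃OH) ≈ 15.5
amide anion (NH₂⁻): pKₐ(NH₃) ≈ 38
The question asks for worst first, so the sequence is read in increasing leaving-group ability.

amide anion (NH₂⁻) < methoxide < ammonia < trifluoroacetate < ONs⁻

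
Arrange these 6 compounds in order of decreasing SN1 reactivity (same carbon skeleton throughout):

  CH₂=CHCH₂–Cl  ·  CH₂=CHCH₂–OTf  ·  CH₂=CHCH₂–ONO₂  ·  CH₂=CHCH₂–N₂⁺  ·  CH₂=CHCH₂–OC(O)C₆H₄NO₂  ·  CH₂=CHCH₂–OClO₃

Identical carbon frameworks mean the comparison reduces to leaving-group quality.
Rank by basicity of the departing species: weakest base leaves most easily.
CH₂=CHCH₂–N₂⁺ loses N₂: no meaningful conjugate acid; N₂ departs as an exceptionally stable neutral molecule
CH₂=CHCH₂–OTf loses OTf⁻: pKₐ(CF₃SO₃H (triflic acid)) ≈ -14
CH₂=CHCH₂–OClO₃ loses ClO₄⁻: pKₐ(HClO₄) ≈ -10
CH₂=CHCH₂–Cl loses Cl⁻: pKₐ(HCl) ≈ -7
CH₂=CHCH₂–ONO₂ loses NO₃⁻: pKₐ(HNO₃) ≈ -1.3
CH₂=CHCH₂–OC(O)C₆H₄NO₂ loses p-O₂N–C₆H₄–COO⁻: pKₐ(p-nitrobenzoic acid) ≈ 3.4

CH₂=CHCH₂–N₂⁺ > CH₂=CHCH₂–OTf > CH₂=CHCH₂–OClO₃ > CH₂=CHCH₂–Cl > CH₂=CHCH₂–ONO₂ > CH₂=CHCH₂–OC(O)C₆H₄NO₂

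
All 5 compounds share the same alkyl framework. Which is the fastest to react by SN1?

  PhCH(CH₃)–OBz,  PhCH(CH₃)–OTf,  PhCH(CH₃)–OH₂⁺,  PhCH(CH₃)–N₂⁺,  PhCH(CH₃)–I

With the same alkyl group throughout, only the leaving group differentiates the rates.
A good leaving group is a weak base: the lower the pKₐ of its conjugate acid, the more readily it departs.
PhCH(CH₃)–N₂⁺ loses N₂: no meaningful conjugate acid; N₂ departs as an exceptionally stable neutral molecule
PhCH(CH₃)–OTf loses OTf⁻: pKₐ(CF₃SO₃H (triflic acid)) ≈ -14
PhCH(CH₃)–I loses I⁻: pKₐ(HI) ≈ -10
PhCH(CH₃)–OH₂⁺ loses H₂O: pKₐ(H₃O⁺) ≈ -1.7
PhCH(CH₃)–OBz loses PhCOO⁻: pKₐ(C₆H₅COOH) ≈ 4.2

PhCH(CH₃)–N₂⁺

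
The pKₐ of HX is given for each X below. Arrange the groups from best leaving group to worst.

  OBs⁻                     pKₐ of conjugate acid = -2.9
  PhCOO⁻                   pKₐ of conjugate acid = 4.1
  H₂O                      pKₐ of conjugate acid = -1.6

Lower conjugate-acid pKₐ ⇒ weaker base ⇒ better leaving group.
Sorting by the given values: OBs⁻ (-2.9), H₂O (-1.6), PhCOO⁻ (4.1).

OBs⁻ > H₂O > PhCOO⁻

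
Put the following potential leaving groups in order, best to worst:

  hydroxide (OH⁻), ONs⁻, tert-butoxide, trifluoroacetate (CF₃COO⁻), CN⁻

A good leaving group is a weak base: the lower the pKₐ of its conjugate acid, the more readily it departs.
ONs⁻: pKₐ(p-O₂NC₆H₄SO₃H) ≈ -3.5
trifluoroacetate (CF₃COO⁻): pKₐ(CF₃COOH) ≈ 0.2
CN⁻: pKₐ(HCN) ≈ 9.2
hydroxide (OH⁻): pKₐ(H₂O) ≈ 15.7
tert-butoxide: pKₐ(t-BuOH) ≈ 18

ONs⁻ > trifluoroacetate (CF₃COO⁻) > CN⁻ > hydroxide (OH⁻) > tert-butoxide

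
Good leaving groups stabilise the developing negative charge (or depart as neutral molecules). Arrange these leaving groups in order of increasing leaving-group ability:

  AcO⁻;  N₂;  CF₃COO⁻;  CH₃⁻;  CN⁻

CH₃⁻ < CN⁻ < AcO⁻ < CF₃COO⁻ < N₂

Leaving-group ability tracks the stability of the departed species; conjugate-acid pKₐ is the usual yardstick (lower pKₐ → better LG).
N₂: no meaningful conjugate acid; N₂ departs as an exceptionally stable neutral molecule
CF₃COO⁻: pKₐ(CF₃COOH) ≈ 0.2 — strongly electron-withdrawing CF₃ stabilises the carboxylate
AcO⁻: pKₐ(CH₃COOH) ≈ 4.8 — resonance-stabilised but still a weak base
CN⁻: pKₐ(HCN) ≈ 9.2 — sp carbon stabilises the charge somewhat, but still a poor LG
CH₃⁻: pKₐ(CH₄) ≈ 48
The question asks for worst first, so the sequence is read in increasing leaving-group ability.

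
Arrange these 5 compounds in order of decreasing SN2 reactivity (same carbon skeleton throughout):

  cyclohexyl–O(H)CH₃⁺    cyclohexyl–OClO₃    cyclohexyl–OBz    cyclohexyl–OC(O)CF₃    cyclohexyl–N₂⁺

The skeletons are identical, so relative rate is governed entirely by leaving-group ability.
Rank by basicity of the departing species: weakest base leaves most easily.
cyclohexyl–N₂⁺ loses N₂: no meaningful conjugate acid; N₂ departs as an exceptionally stable neutral molecule
cyclohexyl–OClO₃ loses ClO₄⁻: pKₐ(HClO₄) ≈ -10
cyclohexyl–O(H)CH₃⁺ loses R'OH: pKₐ(R'OH₂⁺) ≈ -2.4
cyclohexyl–OC(O)CF₃ loses CF₃COO⁻: pKₐ(CF₃COOH) ≈ 0.2
cyclohexyl–OBz loses PhCOO⁻: pKₐ(C₆H₅COOH) ≈ 4.2

cyclohexyl–N₂⁺ > cyclohexyl–OClO₃ > cyclohexyl–O(H)CH₃⁺ > cyclohexyl–OC(O)CF₃ > cyclohexyl–OBz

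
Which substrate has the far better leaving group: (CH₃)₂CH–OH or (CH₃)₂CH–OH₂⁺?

From (CH₃)₂CH–OH the departing group would be OH⁻ (pKₐ(H₂O) ≈ 15.7). Strong base; essentially never leaves without prior activation.
From (CH₃)₂CH–OH₂⁺ the leaving group is H₂O (pKₐ(H₃O⁺) ≈ -1.7). Neutral; leaves from a protonated alcohol (R–OH₂⁺).
(In practice (CH₃)₂CH–OH₂⁺ is made from (CH₃)₂CH–OH by protonation with strong acid, converting the leaving group from hydroxide to neutral water.)

(CH₃)₂CH–OH₂⁺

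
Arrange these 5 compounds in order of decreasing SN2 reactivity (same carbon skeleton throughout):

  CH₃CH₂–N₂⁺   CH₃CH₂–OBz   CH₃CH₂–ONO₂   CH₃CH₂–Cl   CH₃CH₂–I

CH₃CH₂–N₂⁺ > CH₃CH₂–I > CH₃CH₂–Cl > CH₃CH₂–ONO₂ > CH₃CH₂–OBz

The skeletons are identical, so relative rate is governed entirely by leaving-group ability.
Rank by basicity of the departing species: weakest base leaves most easily.
CH₃CH₂–N₂⁺ loses N₂: no meaningful conjugate acid; N₂ departs as an exceptionally stable neutral molecule
CH₃CH₂–I loses I⁻: pKₐ(HI) ≈ -10
CH₃CH₂–Cl loses Cl⁻: pKₐ(HCl) ≈ -7
CH₃CH₂–ONO₂ loses NO₃⁻: pKₐ(HNO₃) ≈ -1.3
CH₃CH₂–OBz loses PhCOO⁻: pKₐ(C₆H₅COOH) ≈ 4.2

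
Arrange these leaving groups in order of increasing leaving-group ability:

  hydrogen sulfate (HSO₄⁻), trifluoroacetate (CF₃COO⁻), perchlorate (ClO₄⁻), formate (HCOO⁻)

formate (HCOO⁻) < trifluoroacetate (CF₃COO⁻) < hydrogen sulfate (HSO₄⁻) < perchlorate (ClO₄⁻)

Rank by basicity of the departing species: weakest base leaves most easily.
perchlorate (ClO₄⁻): pKₐ(HClO₄) ≈ -10 — extremely weak base; rarely used for safety reasons
hydrogen sulfate (HSO₄⁻): pKₐ(H₂SO₄) ≈ -3 — conjugate base of a strong mineral acid
trifluoroacetate (CF₃COO⁻): pKₐ(CF₃COOH) ≈ 0.2 — strongly electron-withdrawing CF₃ stabilises the carboxylate
formate (HCOO⁻): pKₐ(HCOOH) ≈ 3.8
Reversing gives the worst-to-best order requested.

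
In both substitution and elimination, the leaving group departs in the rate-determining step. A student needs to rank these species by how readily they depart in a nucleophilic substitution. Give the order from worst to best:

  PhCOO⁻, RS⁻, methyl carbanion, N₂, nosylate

methyl carbanion < RS⁻ < PhCOO⁻ < nosylate < N₂

A good leaving group is a weak base: the lower the pKₐ of its conjugate acid, the more readily it departs.
N₂: no meaningful conjugate acid; N₂ departs as an exceptionally stable neutral molecule
nosylate: pKₐ(p-O₂NC₆H₄SO₃H) ≈ -3.5
PhCOO⁻: pKₐ(C₆H₅COOH) ≈ 4.2
RS⁻: pKₐ(RSH (a thiol)) ≈ 10.5
methyl carbanion: pKₐ(CH₄) ≈ 48
Reversing gives the worst-to-best order requested.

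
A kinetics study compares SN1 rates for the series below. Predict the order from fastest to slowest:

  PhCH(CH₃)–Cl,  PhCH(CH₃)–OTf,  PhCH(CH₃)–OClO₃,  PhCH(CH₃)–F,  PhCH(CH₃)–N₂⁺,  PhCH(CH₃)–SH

PhCH(CH₃)–N₂⁺ > PhCH(CH₃)–OTf > PhCH(CH₃)–OClO₃ > PhCH(CH₃)–Cl > PhCH(CH₃)–F > PhCH(CH₃)–SH

The skeletons are identical, so relative rate is governed entirely by leaving-group ability.
The more stable X⁻ (or X) is on its own — i.e. the weaker a base it is — the better a leaving group it makes.
PhCH(CH₃)–N₂⁺ loses N₂: no meaningful conjugate acid; N₂ departs as an exceptionally stable neutral molecule
PhCH(CH₃)–OTf loses OTf⁻: pKₐ(CF₃SO₃H (triflic acid)) ≈ -14
PhCH(CH₃)–OClO₃ loses ClO₄⁻: pKₐ(HClO₄) ≈ -10
PhCH(CH₃)–Cl loses Cl⁻: pKₐ(HCl) ≈ -7
PhCH(CH₃)–F loses F⁻: pKₐ(HF) ≈ 3.2
PhCH(CH₃)–SH loses HS⁻: pKₐ(H₂S) ≈ 7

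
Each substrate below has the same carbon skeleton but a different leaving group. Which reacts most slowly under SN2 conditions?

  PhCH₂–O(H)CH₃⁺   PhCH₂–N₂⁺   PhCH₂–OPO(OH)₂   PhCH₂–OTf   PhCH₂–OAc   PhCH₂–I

PhCH₂–OAc

The skeletons are identical, so relative rate is governed entirely by leaving-group ability.
Leaving-group ability tracks the stability of the departed species; conjugate-acid pKₐ is the usual yardstick (lower pKₐ → better LG).
PhCH₂–N₂⁺ loses N₂: no meaningful conjugate acid; N₂ departs as an exceptionally stable neutral molecule
PhCH₂–OTf loses OTf⁻: pKₐ(CF₃SO₃H (triflic acid)) ≈ -14
PhCH₂–I loses I⁻: pKₐ(HI) ≈ -10
PhCH₂–O(H)CH₃⁺ loses R'OH: pKₐ(R'OH₂⁺) ≈ -2.4
PhCH₂–OPO(OH)₂ loses H₂PO₄⁻: pKₐ(H₃PO₄) ≈ 2.1
PhCH₂–OAc loses AcO⁻: pKₐ(CH₃COOH) ≈ 4.8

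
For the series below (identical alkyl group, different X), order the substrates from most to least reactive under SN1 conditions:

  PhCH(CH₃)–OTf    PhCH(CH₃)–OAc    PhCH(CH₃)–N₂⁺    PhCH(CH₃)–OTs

With the same alkyl group throughout, only the leaving group differentiates the rates.
Leaving-group ability tracks the stability of the departed species; conjugate-acid pKₐ is the usual yardstick (lower pKₐ → better LG).
PhCH(CH₃)–N₂⁺ loses N₂: no meaningful conjugate acid; N₂ departs as an exceptionally stable neutral molecule
PhCH(CH₃)–OTf loses OTf⁻: pKₐ(CF₃SO₃H (triflic acid)) ≈ -14
PhCH(CH₃)–OTs loses OTs⁻: pKₐ(p-CH₃C₆H₄SO₃H (TsOH)) ≈ -2.8
PhCH(CH₃)–OAc loses AcO⁻: pKₐ(CH₃COOH) ≈ 4.8

PhCH(CH₃)–N₂⁺ > PhCH(CH₃)–OTf > PhCH(CH₃)–OTs > PhCH(CH₃)–OAc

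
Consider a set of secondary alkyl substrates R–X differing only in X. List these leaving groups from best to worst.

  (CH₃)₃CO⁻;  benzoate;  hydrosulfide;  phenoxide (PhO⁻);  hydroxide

benzoate > hydrosulfide > phenoxide (PhO⁻) > hydroxide > (CH₃)₃CO⁻

benzoate: pKₐ(C₆H₅COOH) ≈ 4.2
hydrosulfide: pKₐ(H₂S) ≈ 7 — larger and more polarisable than the oxygen analogue
phenoxide (PhO⁻): pKₐ(C₆H₅OH (phenol)) ≈ 10 — resonance into the ring helps, but still a poor LG
hydroxide: pKₐ(H₂O) ≈ 15.7 — strong base; essentially never leaves without prior activation
(CH₃)₃CO⁻: pKₐ(t-BuOH) ≈ 18 — bulky, strongly basic alkoxide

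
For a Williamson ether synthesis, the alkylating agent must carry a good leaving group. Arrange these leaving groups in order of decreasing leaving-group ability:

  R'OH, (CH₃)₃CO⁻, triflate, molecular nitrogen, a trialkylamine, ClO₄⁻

molecular nitrogen: no meaningful conjugate acid; N₂ departs as an exceptionally stable neutral molecule
triflate: pKₐ(CF₃SO₃H (triflic acid)) ≈ -14 — charge spread over three oxygens and a CF₃ group; the premier leaving group in synthesis
ClO₄⁻: pKₐ(HClO₄) ≈ -10 — extremely weak base; rarely used for safety reasons
R'OH: pKₐ(R'OH₂⁺) ≈ -2.4
a trialkylamine: pKₐ(R'₃NH⁺) ≈ 10.7 — neutral but still a fairly strong base; Hofmann-elimination LG
(CH₃)₃CO⁻: pKₐ(t-BuOH) ≈ 18 — bulky, strongly basic alkoxide

molecular nitrogen > triflate > ClO₄⁻ > R'OH > a trialkylamine > (CH₃)₃CO⁻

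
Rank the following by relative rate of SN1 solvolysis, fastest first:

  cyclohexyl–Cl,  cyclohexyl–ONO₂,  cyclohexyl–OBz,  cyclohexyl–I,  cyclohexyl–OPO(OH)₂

cyclohexyl–I > cyclohexyl–Cl > cyclohexyl–ONO₂ > cyclohexyl–OPO(OH)₂ > cyclohexyl–OBz

The skeletons are identical, so relative rate is governed entirely by leaving-group ability.
Rank by basicity of the departing species: weakest base leaves most easily.
cyclohexyl–I loses I⁻: pKₐ(HI) ≈ -10
cyclohexyl–Cl loses Cl⁻: pKₐ(HCl) ≈ -7
cyclohexyl–ONO₂ loses NO₃⁻: pKₐ(HNO₃) ≈ -1.3
cyclohexyl–OPO(OH)₂ loses H₂PO₄⁻: pKₐ(H₃PO₄) ≈ 2.1
cyclohexyl–OBz loses PhCOO⁻: pKₐ(C₆H₅COOH) ≈ 4.2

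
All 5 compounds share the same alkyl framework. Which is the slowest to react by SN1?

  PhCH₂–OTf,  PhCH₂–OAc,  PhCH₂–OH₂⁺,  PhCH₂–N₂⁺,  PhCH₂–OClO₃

Same R in every case — rank the leaving groups.
The more stable X⁻ (or X) is on its own — i.e. the weaker a base it is — the better a leaving group it makes.
PhCH₂–N₂⁺ loses N₂: no meaningful conjugate acid; N₂ departs as an exceptionally stable neutral molecule
PhCH₂–OTf loses OTf⁻: pKₐ(CF₃SO₃H (triflic acid)) ≈ -14
PhCH₂–OClO₃ loses ClO₄⁻: pKₐ(HClO₄) ≈ -10
PhCH₂–OH₂⁺ loses H₂O: pKₐ(H₃O⁺) ≈ -1.7
PhCH₂–OAc loses AcO⁻: pKₐ(CH₃COOH) ≈ 4.8

PhCH₂–OAc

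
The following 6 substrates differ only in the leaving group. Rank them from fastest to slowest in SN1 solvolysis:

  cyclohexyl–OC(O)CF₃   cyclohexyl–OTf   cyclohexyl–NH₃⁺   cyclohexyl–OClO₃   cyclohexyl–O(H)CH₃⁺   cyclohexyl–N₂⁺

cyclohexyl–N₂⁺ > cyclohexyl–OTf > cyclohexyl–OClO₃ > cyclohexyl–O(H)CH₃⁺ > cyclohexyl–OC(O)CF₃ > cyclohexyl–NH₃⁺

Identical carbon frameworks mean the comparison reduces to leaving-group quality.
The more stable X⁻ (or X) is on its own — i.e. the weaker a base it is — the better a leaving group it makes.
cyclohexyl–N₂⁺ loses N₂: no meaningful conjugate acid; N₂ departs as an exceptionally stable neutral molecule
cyclohexyl–OTf loses OTf⁻: pKₐ(CF₃SO₃H (triflic acid)) ≈ -14
cyclohexyl–OClO₃ loses ClO₄⁻: pKₐ(HClO₄) ≈ -10
cyclohexyl–O(H)CH₃⁺ loses R'OH: pKₐ(R'OH₂⁺) ≈ -2.4
cyclohexyl–OC(O)CF₃ loses CF₃COO⁻: pKₐ(CF₃COOH) ≈ 0.2
cyclohexyl–NH₃⁺ loses NH₃: pKₐ(NH₄⁺) ≈ 9.2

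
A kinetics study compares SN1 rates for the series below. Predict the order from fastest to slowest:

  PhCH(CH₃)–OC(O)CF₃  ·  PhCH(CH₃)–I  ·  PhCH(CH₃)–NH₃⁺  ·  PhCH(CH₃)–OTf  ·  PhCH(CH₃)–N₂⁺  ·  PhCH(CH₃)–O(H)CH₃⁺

With the same alkyl group throughout, only the leaving group differentiates the rates.
A good leaving group is a weak base: the lower the pKₐ of its conjugate acid, the more readily it departs.
PhCH(CH₃)–N₂⁺ loses N₂: no meaningful conjugate acid; N₂ departs as an exceptionally stable neutral molecule
PhCH(CH₃)–OTf loses OTf⁻: pKₐ(CF₃SO₃H (triflic acid)) ≈ -14
PhCH(CH₃)–I loses I⁻: pKₐ(HI) ≈ -10
PhCH(CH₃)–O(H)CH₃⁺ loses R'OH: pKₐ(R'OH₂⁺) ≈ -2.4
PhCH(CH₃)–OC(O)CF₃ loses CF₃COO⁻: pKₐ(CF₃COOH) ≈ 0.2
PhCH(CH₃)–NH₃⁺ loses NH₃: pKₐ(NH₄⁺) ≈ 9.2

PhCH(CH₃)–N₂⁺ > PhCH(CH₃)–OTf > PhCH(CH₃)–I > PhCH(CH₃)–O(H)CH₃⁺ > PhCH(CH₃)–OC(O)CF₃ > PhCH(CH₃)–NH₃⁺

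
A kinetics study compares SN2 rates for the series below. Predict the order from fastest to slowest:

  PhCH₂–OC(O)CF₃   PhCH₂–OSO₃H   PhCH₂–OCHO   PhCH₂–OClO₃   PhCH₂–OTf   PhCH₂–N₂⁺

PhCH₂–N₂⁺ > PhCH₂–OTf > PhCH₂–OClO₃ > PhCH₂–OSO₃H > PhCH₂–OC(O)CF₃ > PhCH₂–OCHO

Same R in every case — rank the leaving groups.
The more stable X⁻ (or X) is on its own — i.e. the weaker a base it is — the better a leaving group it makes.
PhCH₂–N₂⁺ loses N₂: no meaningful conjugate acid; N₂ departs as an exceptionally stable neutral molecule
PhCH₂–OTf loses OTf⁻: pKₐ(CF₃SO₃H (triflic acid)) ≈ -14
PhCH₂–OClO₃ loses ClO₄⁻: pKₐ(HClO₄) ≈ -10
PhCH₂–OSO₃H loses HSO₄⁻: pKₐ(H₂SO₄) ≈ -3
PhCH₂–OC(O)CF₃ loses CF₃COO⁻: pKₐ(CF₃COOH) ≈ 0.2
PhCH₂–OCHO loses HCOO⁻: pKₐ(HCOOH) ≈ 3.8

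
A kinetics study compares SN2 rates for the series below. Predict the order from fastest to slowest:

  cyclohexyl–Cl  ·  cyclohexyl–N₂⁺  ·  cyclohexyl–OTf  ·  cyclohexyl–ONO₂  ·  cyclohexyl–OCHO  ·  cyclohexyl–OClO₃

cyclohexyl–N₂⁺ > cyclohexyl–OTf > cyclohexyl–OClO₃ > cyclohexyl–Cl > cyclohexyl–ONO₂ > cyclohexyl–OCHO

The skeletons are identical, so relative rate is governed entirely by leaving-group ability.
A good leaving group is a weak base: the lower the pKₐ of its conjugate acid, the more readily it departs.
cyclohexyl–N₂⁺ loses N₂: no meaningful conjugate acid; N₂ departs as an exceptionally stable neutral molecule
cyclohexyl–OTf loses OTf⁻: pKₐ(CF₃SO₃H (triflic acid)) ≈ -14
cyclohexyl–OClO₃ loses ClO₄⁻: pKₐ(HClO₄) ≈ -10
cyclohexyl–Cl loses Cl⁻: pKₐ(HCl) ≈ -7
cyclohexyl–ONO₂ loses NO₃⁻: pKₐ(HNO₃) ≈ -1.3
cyclohexyl–OCHO loses HCOO⁻: pKₐ(HCOOH) ≈ 3.8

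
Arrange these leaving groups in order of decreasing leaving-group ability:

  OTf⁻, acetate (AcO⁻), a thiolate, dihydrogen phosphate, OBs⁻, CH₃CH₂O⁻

OTf⁻ > OBs⁻ > dihydrogen phosphate > acetate (AcO⁻) > a thiolate > CH₃CH₂O⁻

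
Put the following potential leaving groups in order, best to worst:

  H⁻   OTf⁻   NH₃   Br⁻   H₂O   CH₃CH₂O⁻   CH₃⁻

Rank by basicity of the departing species: weakest base leaves most easily.
OTf⁻: pKₐ(CF₃SO₃H (triflic acid)) ≈ -14 — charge spread over three oxygens and a CF₃ group; the premier leaving group in synthesis
Br⁻: pKₐ(HBr) ≈ -9 — weak base; good leaving group
H₂O: pKₐ(H₃O⁺) ≈ -1.7
NH₃: pKₐ(NH₄⁺) ≈ 9.2 — neutral but moderately basic; leaves from R–NH₃⁺
CH₃CH₂O⁻: pKₐ(CH₃CH₂OH) ≈ 16 — strong base; alkoxides do not leave unassisted
H⁻: pKₐ(H₂) ≈ 36 — extremely strong base; leaves only in special hydride-transfer contexts
CH₃⁻: pKₐ(CH₄) ≈ 48 — unstabilised carbanion; the worst conceivable leaving group

OTf⁻ > Br⁻ > H₂O > NH₃ > CH₃CH₂O⁻ > H⁻ > CH₃⁻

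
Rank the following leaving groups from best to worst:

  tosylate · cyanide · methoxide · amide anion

Rank by basicity of the departing species: weakest base leaves most easily.
tosylate: pKₐ(p-CH₃C₆H₄SO₃H (TsOH)) ≈ -2.8 — resonance-delocalised arenesulfonate
cyanide: pKₐ(HCN) ≈ 9.2 — sp carbon stabilises the charge somewhat, but still a poor LG
methoxide: pKₐ(CH₃OH) ≈ 15.5 — strong base; alkoxides do not leave unassisted
amide anion: pKₐ(NH₃) ≈ 38 — extremely strong base; never a leaving group

tosylate > cyanide > methoxide > amide anion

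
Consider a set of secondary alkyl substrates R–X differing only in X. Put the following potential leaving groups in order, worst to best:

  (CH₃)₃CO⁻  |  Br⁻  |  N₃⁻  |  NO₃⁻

(CH₃)₃CO⁻ < N₃⁻ < NO₃⁻ < Br⁻

The more stable X⁻ (or X) is on its own — i.e. the weaker a base it is — the better a leaving group it makes.
Br⁻: pKₐ(HBr) ≈ -9
NO₃⁻: pKₐ(HNO₃) ≈ -1.3
N₃⁻: pKₐ(HN₃) ≈ 4.7 — linear, resonance-stabilised
(CH₃)₃CO⁻: pKₐ(t-BuOH) ≈ 18 — bulky, strongly basic alkoxide
Reversing gives the worst-to-best order requested.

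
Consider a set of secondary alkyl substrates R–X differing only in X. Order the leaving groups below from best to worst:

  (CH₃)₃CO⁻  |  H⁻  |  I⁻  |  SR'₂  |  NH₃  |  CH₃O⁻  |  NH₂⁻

Leaving-group ability tracks the stability of the departed species; conjugate-acid pKₐ is the usual yardstick (lower pKₐ → better LG).
I⁻: pKₐ(HI) ≈ -10 — large, highly polarisable; very weak base
SR'₂: pKₐ(R'₂SH⁺) ≈ -7 — neutral; leaves from a sulfonium salt (R–SR'₂⁺)
NH₃: pKₐ(NH₄⁺) ≈ 9.2 — neutral but moderately basic; leaves from R–NH₃⁺
CH₃O⁻: pKₐ(CH₃OH) ≈ 15.5
(CH₃)₃CO⁻: pKₐ(t-BuOH) ≈ 18
H⁻: pKₐ(H₂) ≈ 36 — extremely strong base; leaves only in special hydride-transfer contexts
NH₂⁻: pKₐ(NH₃) ≈ 38 — extremely strong base; never a leaving group

I⁻ > SR'₂ > NH₃ > CH₃O⁻ > (CH₃)₃CO⁻ > H⁻ > NH₂⁻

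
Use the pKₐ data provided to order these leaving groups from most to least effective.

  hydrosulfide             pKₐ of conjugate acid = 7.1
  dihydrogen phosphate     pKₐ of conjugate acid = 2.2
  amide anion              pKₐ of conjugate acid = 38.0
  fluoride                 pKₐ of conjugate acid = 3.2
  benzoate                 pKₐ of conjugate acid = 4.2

dihydrogen phosphate > fluoride > benzoate > hydrosulfide > amide anion

Lower conjugate-acid pKₐ ⇒ weaker base ⇒ better leaving group.
Sorting by the given values: dihydrogen phosphate (2.2), fluoride (3.2), benzoate (4.2), hydrosulfide (7.1), amide anion (38.0).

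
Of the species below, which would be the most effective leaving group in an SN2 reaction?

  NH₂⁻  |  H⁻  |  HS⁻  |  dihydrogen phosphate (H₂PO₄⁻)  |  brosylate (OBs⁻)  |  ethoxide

brosylate (OBs⁻)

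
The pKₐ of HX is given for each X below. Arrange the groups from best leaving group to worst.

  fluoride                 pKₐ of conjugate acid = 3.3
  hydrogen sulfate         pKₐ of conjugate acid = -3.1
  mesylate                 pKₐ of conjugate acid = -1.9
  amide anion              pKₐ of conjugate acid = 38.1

Lower conjugate-acid pKₐ ⇒ weaker base ⇒ better leaving group.
Sorting by the given values: hydrogen sulfate (-3.1), mesylate (-1.9), fluoride (3.3), amide anion (38.1).

hydrogen sulfate > mesylate > fluoride > amide anion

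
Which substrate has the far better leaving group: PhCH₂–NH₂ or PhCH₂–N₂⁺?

PhCH₂–N₂⁺

From PhCH₂–NH₂ the departing group would be NH₂⁻ (pKₐ(NH₃) ≈ 38). Extremely strong base; never a leaving group.
From PhCH₂–N₂⁺ the leaving group is N₂ (no meaningful conjugate acid; N₂ departs as an exceptionally stable neutral molecule).
(In practice PhCH₂–N₂⁺ is made from PhCH₂–NH₂ by diazotisation (NaNO₂ / HCl, 0 °C), generating a diazonium salt that expels N₂.)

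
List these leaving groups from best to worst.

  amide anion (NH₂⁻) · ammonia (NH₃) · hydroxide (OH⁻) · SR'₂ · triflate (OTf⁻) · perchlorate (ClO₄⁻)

triflate (OTf⁻) > perchlorate (ClO₄⁻) > SR'₂ > ammonia (NH₃) > hydroxide (OH⁻) > amide anion (NH₂⁻)

triflate (OTf⁻): pKₐ(CF₃SO₃H (triflic acid)) ≈ -14
perchlorate (ClO₄⁻): pKₐ(HClO₄) ≈ -10
SR'₂: pKₐ(R'₂SH⁺) ≈ -7
ammonia (NH₃): pKₐ(NH₄⁺) ≈ 9.2
hydroxide (OH⁻): pKₐ(H₂O) ≈ 15.7
amide anion (NH₂⁻): pKₐ(NH₃) ≈ 38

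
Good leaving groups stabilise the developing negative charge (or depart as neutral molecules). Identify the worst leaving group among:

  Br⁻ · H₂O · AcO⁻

Br⁻: pKₐ(HBr) ≈ -9
H₂O: pKₐ(H₃O⁺) ≈ -1.7
AcO⁻: pKₐ(CH₃COOH) ≈ 4.8

AcO⁻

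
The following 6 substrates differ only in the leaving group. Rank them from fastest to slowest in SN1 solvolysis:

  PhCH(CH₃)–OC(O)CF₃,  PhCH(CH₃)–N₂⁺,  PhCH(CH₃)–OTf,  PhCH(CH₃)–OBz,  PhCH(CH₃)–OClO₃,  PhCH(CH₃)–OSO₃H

Identical carbon frameworks mean the comparison reduces to leaving-group quality.
A good leaving group is a weak base: the lower the pKₐ of its conjugate acid, the more readily it departs.
PhCH(CH₃)–N₂⁺ loses N₂: no meaningful conjugate acid; N₂ departs as an exceptionally stable neutral molecule
PhCH(CH₃)–OTf loses OTf⁻: pKₐ(CF₃SO₃H (triflic acid)) ≈ -14
PhCH(CH₃)–OClO₃ loses ClO₄⁻: pKₐ(HClO₄) ≈ -10
PhCH(CH₃)–OSO₃H loses HSO₄⁻: pKₐ(H₂SO₄) ≈ -3
PhCH(CH₃)–OC(O)CF₃ loses CF₃COO⁻: pKₐ(CF₃COOH) ≈ 0.2
PhCH(CH₃)–OBz loses PhCOO⁻: pKₐ(C₆H₅COOH) ≈ 4.2

PhCH(CH₃)–N₂⁺ > PhCH(CH₃)–OTf > PhCH(CH₃)–OClO₃ > PhCH(CH₃)–OSO₃H > PhCH(CH₃)–OC(O)CF₃ > PhCH(CH₃)–OBz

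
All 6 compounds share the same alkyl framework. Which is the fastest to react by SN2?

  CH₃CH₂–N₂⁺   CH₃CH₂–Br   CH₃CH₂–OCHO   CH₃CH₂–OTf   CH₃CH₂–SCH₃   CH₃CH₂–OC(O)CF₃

CH₃CH₂–N₂⁺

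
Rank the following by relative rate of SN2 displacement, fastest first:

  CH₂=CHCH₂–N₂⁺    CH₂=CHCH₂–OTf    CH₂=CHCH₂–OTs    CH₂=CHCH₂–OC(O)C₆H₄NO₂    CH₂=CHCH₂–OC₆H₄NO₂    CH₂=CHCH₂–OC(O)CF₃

CH₂=CHCH₂–N₂⁺ > CH₂=CHCH₂–OTf > CH₂=CHCH₂–OTs > CH₂=CHCH₂–OC(O)CF₃ > CH₂=CHCH₂–OC(O)C₆H₄NO₂ > CH₂=CHCH₂–OC₆H₄NO₂

Identical carbon frameworks mean the comparison reduces to leaving-group quality.
Rank by basicity of the departing species: weakest base leaves most easily.
CH₂=CHCH₂–N₂⁺ loses N₂: no meaningful conjugate acid; N₂ departs as an exceptionally stable neutral molecule
CH₂=CHCH₂–OTf loses OTf⁻: pKₐ(CF₃SO₃H (triflic acid)) ≈ -14
CH₂=CHCH₂–OTs loses OTs⁻: pKₐ(p-CH₃C₆H₄SO₃H (TsOH)) ≈ -2.8
CH₂=CHCH₂–OC(O)CF₃ loses CF₃COO⁻: pKₐ(CF₃COOH) ≈ 0.2
CH₂=CHCH₂–OC(O)C₆H₄NO₂ loses p-O₂N–C₆H₄–COO⁻: pKₐ(p-nitrobenzoic acid) ≈ 3.4
CH₂=CHCH₂–OC₆H₄NO₂ loses p-O₂N–C₆H₄–O⁻: pKₐ(p-nitrophenol) ≈ 7.2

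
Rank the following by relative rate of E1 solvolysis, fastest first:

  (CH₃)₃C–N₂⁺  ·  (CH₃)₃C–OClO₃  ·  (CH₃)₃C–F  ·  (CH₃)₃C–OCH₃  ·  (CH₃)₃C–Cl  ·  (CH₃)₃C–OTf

(CH₃)₃C–N₂⁺ > (CH₃)₃C–OTf > (CH₃)₃C–OClO₃ > (CH₃)₃C–Cl > (CH₃)₃C–F > (CH₃)₃C–OCH₃

Identical carbon frameworks mean the comparison reduces to leaving-group quality.
Rank by basicity of the departing species: weakest base leaves most easily.
(CH₃)₃C–N₂⁺ loses N₂: no meaningful conjugate acid; N₂ departs as an exceptionally stable neutral molecule
(CH₃)₃C–OTf loses OTf⁻: pKₐ(CF₃SO₃H (triflic acid)) ≈ -14
(CH₃)₃C–OClO₃ loses ClO₄⁻: pKₐ(HClO₄) ≈ -10
(CH₃)₃C–Cl loses Cl⁻: pKₐ(HCl) ≈ -7
(CH₃)₃C–F loses F⁻: pKₐ(HF) ≈ 3.2
(CH₃)₃C–OCH₃ loses CH₃O⁻: pKₐ(CH₃OH) ≈ 15.5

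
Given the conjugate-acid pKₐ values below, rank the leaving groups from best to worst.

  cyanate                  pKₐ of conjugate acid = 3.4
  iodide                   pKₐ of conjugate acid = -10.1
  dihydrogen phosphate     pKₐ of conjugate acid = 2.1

iodide > dihydrogen phosphate > cyanate

Lower conjugate-acid pKₐ ⇒ weaker base ⇒ better leaving group.
Sorting by the given values: iodide (-10.1), dihydrogen phosphate (2.1), cyanate (3.4).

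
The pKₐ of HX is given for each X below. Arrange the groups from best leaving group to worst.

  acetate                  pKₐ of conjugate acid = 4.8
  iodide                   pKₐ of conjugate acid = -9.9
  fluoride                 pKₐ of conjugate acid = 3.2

Lower conjugate-acid pKₐ ⇒ weaker base ⇒ better leaving group.
Sorting by the given values: iodide (-9.9), fluoride (3.2), acetate (4.8).

iodide > fluoride > acetate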